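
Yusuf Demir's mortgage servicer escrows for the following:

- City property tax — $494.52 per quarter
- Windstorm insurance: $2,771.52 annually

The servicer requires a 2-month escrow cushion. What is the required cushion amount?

$791.60

City property tax — $494.52 × 4 = $1,978.08
Windstorm insurance — $2,771.52
Combined annual = $4,749.60
Monthly = $4,749.60 ÷ 12 = $395.80
Required cushion = 2 × $395.80 = $791.60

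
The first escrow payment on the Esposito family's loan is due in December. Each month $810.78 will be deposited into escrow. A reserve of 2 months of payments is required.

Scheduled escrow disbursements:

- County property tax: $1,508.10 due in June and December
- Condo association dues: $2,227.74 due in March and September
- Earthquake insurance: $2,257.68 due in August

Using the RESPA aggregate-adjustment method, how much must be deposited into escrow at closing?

$3,243.12

Cushion = 2 × $810.78 = $1,621.56
Trial balance (start $0, +$810.78 each month, − disbursements):
  Dec: +$810.78 − $1,508.10 → -$697.32
  Jan: +$810.78 → $113.46
  Feb: +$810.78 → $924.24
  Mar: +$810.78 − $2,227.74 → -$492.72
  Apr: +$810.78 → $318.06
  May: +$810.78 → $1,128.84
  Jun: +$810.78 − $1,508.10 → $431.52
  Jul: +$810.78 → $1,242.30
  Aug: +$810.78 − $2,257.68 → -$204.60
  Sep: +$810.78 − $2,227.74 → -$1,621.56
  Oct: +$810.78 → -$810.78
  Nov: +$810.78 → $0.00
Lowest trial balance = -$1,621.56 (Sep)
Initial deposit = cushion − low point = $1,621.56 − (-$1,621.56) = $3,243.12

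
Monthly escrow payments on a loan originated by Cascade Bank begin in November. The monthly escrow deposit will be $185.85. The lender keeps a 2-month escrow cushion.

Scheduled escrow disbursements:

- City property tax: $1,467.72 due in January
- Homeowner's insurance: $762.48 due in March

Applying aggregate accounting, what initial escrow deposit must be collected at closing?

$1,672.65

Cushion = 2 × $185.85 = $371.70
Trial balance (start $0, +$185.85 each month, − disbursements):
  Nov: +$185.85 → $185.85
  Dec: +$185.85 → $371.70
  Jan: +$185.85 − $1,467.72 → -$910.17
  Feb: +$185.85 → -$724.32
  Mar: +$185.85 − $762.48 → -$1,300.95
  Apr: +$185.85 → -$1,115.10
  May: +$185.85 → -$929.25
  Jun: +$185.85 → -$743.40
  Jul: +$185.85 → -$557.55
  Aug: +$185.85 → -$371.70
  Sep: +$185.85 → -$185.85
  Oct: +$185.85 → $0.00
Lowest trial balance = -$1,300.95 (Mar)
Initial deposit = cushion − low point = $371.70 − (-$1,300.95) = $1,672.65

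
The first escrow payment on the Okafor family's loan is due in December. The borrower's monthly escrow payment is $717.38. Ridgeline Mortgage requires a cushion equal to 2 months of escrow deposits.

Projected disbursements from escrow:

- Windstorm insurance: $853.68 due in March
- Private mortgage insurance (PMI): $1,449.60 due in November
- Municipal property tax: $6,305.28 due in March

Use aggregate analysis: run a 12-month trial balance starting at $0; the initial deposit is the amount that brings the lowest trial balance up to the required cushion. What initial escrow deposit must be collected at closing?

Cushion = 2 × $717.38 = $1,434.76
Trial balance (start $0, +$717.38 each month, − disbursements):
  Dec: +$717.38 → $717.38
  Jan: +$717.38 → $1,434.76
  Feb: +$717.38 → $2,152.14
  Mar: +$717.38 − $7,158.96 → -$4,289.44
  Apr: +$717.38 → -$3,572.06
  May: +$717.38 → -$2,854.68
  Jun: +$717.38 → -$2,137.30
  Jul: +$717.38 → -$1,419.92
  Aug: +$717.38 → -$702.54
  Sep: +$717.38 → $14.84
  Oct: +$717.38 → $732.22
  Nov: +$717.38 − $1,449.60 → $0.00
Lowest trial balance = -$4,289.44 (Mar)
Initial deposit = cushion − low point = $1,434.76 − (-$4,289.44) = $5,724.20

$5,724.20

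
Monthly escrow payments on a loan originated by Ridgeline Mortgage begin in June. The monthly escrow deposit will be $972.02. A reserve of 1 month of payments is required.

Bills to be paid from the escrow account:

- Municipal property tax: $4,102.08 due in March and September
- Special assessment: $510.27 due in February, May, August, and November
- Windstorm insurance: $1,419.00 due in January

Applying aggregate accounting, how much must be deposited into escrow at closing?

$2,405.79

Cushion = 1 × $972.02 = $972.02
Trial balance (start $0, +$972.02 each month, − disbursements):
  Jun: +$972.02 → $972.02
  Jul: +$972.02 → $1,944.04
  Aug: +$972.02 − $510.27 → $2,405.79
  Sep: +$972.02 − $4,102.08 → -$724.27
  Oct: +$972.02 → $247.75
  Nov: +$972.02 − $510.27 → $709.50
  Dec: +$972.02 → $1,681.52
  Jan: +$972.02 − $1,419.00 → $1,234.54
  Feb: +$972.02 − $510.27 → $1,696.29
  Mar: +$972.02 − $4,102.08 → -$1,433.77
  Apr: +$972.02 → -$461.75
  May: +$972.02 − $510.27 → $0.00
Lowest trial balance = -$1,433.77 (Mar)
Initial deposit = cushion − low point = $972.02 − (-$1,433.77) = $2,405.79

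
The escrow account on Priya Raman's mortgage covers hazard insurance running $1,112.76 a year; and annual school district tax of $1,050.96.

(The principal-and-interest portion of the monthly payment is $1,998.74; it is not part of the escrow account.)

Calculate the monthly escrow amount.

Hazard insurance — $1,112.76
School district tax — $1,050.96
Annual escrow total = $2,163.72
Monthly escrow = $2,163.72 ÷ 12 = $180.31

$180.31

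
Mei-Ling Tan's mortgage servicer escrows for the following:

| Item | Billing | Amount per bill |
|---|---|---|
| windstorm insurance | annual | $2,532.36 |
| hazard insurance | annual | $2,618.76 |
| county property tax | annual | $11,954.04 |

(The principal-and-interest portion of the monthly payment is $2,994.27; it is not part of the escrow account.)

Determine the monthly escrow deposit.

Windstorm insurance = $2,532.36/yr
Hazard insurance = $2,618.76/yr
County property tax = $11,954.04/yr
Total per year = $17,105.16
Monthly = $17,105.16 / 12 = $1,425.43

$1,425.43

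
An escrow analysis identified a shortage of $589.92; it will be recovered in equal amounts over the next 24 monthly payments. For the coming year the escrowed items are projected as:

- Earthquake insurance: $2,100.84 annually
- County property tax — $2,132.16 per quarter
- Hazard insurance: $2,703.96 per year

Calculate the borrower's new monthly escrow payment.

$1,135.70

Earthquake insurance: $2,100.84 annually
County property tax: $2,132.16 × 4 = $8,528.64 annually
Hazard insurance: $2,703.96 annually
Combined annual = $13,333.44
Per month = $13,333.44 ÷ 12 = $1,111.12
Shortage spread = $589.92 / 24 = $24.58/mo
New monthly escrow = $1,111.12 + $24.58 = $1,135.70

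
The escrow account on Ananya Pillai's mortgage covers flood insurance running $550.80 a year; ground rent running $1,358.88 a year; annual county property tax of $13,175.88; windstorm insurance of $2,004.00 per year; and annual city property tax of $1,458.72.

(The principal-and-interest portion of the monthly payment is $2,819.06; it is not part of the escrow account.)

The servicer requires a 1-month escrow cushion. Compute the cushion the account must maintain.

Flood insurance — $550.80/yr
Ground rent — $1,358.88/yr
County property tax — $13,175.88/yr
Windstorm insurance — $2,004.00/yr
City property tax — $1,458.72/yr
Total per year = $550.80 + $1,358.88 + $13,175.88 + $2,004.00 + $1,458.72 = $18,548.28
Monthly escrow = $18,548.28 / 12 = $1,545.69
Required cushion = 1 × $1,545.69 = $1,545.69

$1,545.69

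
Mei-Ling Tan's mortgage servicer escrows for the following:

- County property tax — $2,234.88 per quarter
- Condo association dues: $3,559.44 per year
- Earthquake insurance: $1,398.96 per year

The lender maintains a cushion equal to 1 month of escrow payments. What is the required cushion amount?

County property tax: $2,234.88 × 4 = $8,939.52/yr
Condo association dues: $3,559.44/yr
Earthquake insurance: $1,398.96/yr
Yearly total = $13,897.92
Monthly escrow = $13,897.92 / 12 = $1,158.16
Required cushion = 1 × $1,158.16 = $1,158.16

$1,158.16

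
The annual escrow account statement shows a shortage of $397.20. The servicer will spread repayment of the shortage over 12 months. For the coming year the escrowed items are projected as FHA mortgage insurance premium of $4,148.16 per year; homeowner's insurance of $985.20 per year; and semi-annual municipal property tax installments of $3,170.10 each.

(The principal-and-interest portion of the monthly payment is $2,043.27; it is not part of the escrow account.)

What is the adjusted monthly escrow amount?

FHA mortgage insurance premium — $4,148.16 per year
Homeowner's insurance — $985.20 per year
Municipal property tax — $3,170.10 × 2 = $6,340.20 per year
Total annual escrow = $11,473.56
Base monthly escrow = $11,473.56 ÷ 12 = $956.13
Monthly shortage recovery: $397.20 ÷ 12 = $33.10
New monthly escrow = $956.13 + $33.10 = $989.23

$989.23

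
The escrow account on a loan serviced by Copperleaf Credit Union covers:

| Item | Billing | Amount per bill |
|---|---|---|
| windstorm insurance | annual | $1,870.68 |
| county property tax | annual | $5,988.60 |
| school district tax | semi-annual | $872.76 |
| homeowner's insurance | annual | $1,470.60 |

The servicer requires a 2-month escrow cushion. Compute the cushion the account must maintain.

$1,845.90

Windstorm insurance: $1,870.68 per year
County property tax: $5,988.60 per year
School district tax: $872.76 × 2 = $1,745.52 per year
Homeowner's insurance: $1,470.60 per year
Total per year = $11,075.40
Per month = $11,075.40 / 12 = $922.95
Cushion = 2 × $922.95 = $1,845.90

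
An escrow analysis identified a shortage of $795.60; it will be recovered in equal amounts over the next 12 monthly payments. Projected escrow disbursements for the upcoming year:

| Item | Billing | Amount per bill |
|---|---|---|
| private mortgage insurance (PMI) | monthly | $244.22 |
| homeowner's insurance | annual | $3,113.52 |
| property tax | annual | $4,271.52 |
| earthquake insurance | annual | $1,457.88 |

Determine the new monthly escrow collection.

$1,047.43

Private mortgage insurance (PMI) — $244.22 × 12 = $2,930.64 annually
Homeowner's insurance — $3,113.52 annually
Property tax — $4,271.52 annually
Earthquake insurance — $1,457.88 annually
Annual escrow total = $2,930.64 + $3,113.52 + $4,271.52 + $1,457.88 = $11,773.56
Monthly escrow = $11,773.56 ÷ 12 = $981.13
Shortage spread = $795.60 / 12 = $66.30/mo
Adjusted monthly = $981.13 + $66.30 = $1,047.43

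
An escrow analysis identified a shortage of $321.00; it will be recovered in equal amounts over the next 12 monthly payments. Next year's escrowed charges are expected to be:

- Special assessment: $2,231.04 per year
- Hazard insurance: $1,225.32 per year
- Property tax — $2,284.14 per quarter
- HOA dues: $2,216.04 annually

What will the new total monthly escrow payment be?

Special assessment — $2,231.04 annually
Hazard insurance — $1,225.32 annually
Property tax — $2,284.14 × 4 = $9,136.56 annually
HOA dues — $2,216.04 annually
Total per year = $2,231.04 + $1,225.32 + $9,136.56 + $2,216.04 = $14,808.96
Base monthly escrow = $14,808.96 ÷ 12 = $1,234.08
Shortage spread = $321.00 ÷ 12 = $26.75/mo
New monthly escrow = $1,234.08 + $26.75 = $1,260.83

$1,260.83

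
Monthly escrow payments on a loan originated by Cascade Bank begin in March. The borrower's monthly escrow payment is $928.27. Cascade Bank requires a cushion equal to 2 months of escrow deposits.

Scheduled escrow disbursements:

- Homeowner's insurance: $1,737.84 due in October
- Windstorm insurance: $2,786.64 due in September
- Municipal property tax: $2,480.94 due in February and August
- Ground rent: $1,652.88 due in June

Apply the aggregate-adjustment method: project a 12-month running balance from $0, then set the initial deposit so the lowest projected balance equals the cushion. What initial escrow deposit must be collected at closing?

Cushion = 2 × $928.27 = $1,856.54
Trial balance (start $0, +$928.27 each month, − disbursements):
  Mar: +$928.27 → $928.27
  Apr: +$928.27 → $1,856.54
  May: +$928.27 → $2,784.81
  Jun: +$928.27 − $1,652.88 → $2,060.20
  Jul: +$928.27 → $2,988.47
  Aug: +$928.27 − $2,480.94 → $1,435.80
  Sep: +$928.27 − $2,786.64 → -$422.57
  Oct: +$928.27 − $1,737.84 → -$1,232.14
  Nov: +$928.27 → -$303.87
  Dec: +$928.27 → $624.40
  Jan: +$928.27 → $1,552.67
  Feb: +$928.27 − $2,480.94 → $0.00
Lowest trial balance = -$1,232.14 (Oct)
Initial deposit = cushion − low point = $1,856.54 − (-$1,232.14) = $3,088.68

$3,088.68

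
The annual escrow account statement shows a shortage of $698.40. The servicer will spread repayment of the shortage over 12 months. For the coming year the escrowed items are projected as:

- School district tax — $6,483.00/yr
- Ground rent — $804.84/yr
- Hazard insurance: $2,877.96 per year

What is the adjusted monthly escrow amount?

School district tax = $6,483.00 per year
Ground rent = $804.84 per year
Hazard insurance = $2,877.96 per year
Yearly total = $10,165.80
Base monthly escrow = $10,165.80 / 12 = $847.15
Monthly shortage recovery: $698.40 ÷ 12 = $58.20
Adjusted monthly = $847.15 + $58.20 = $905.35

$905.35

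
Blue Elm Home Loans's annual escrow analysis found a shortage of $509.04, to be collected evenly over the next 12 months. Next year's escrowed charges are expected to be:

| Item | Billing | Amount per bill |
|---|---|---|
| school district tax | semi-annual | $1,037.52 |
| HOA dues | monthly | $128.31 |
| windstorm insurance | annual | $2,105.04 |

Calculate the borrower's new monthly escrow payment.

School district tax — $1,037.52 × 2 = $2,075.04
HOA dues — $128.31 × 12 = $1,539.72
Windstorm insurance — $2,105.04
Yearly total = $2,075.04 + $1,539.72 + $2,105.04 = $5,719.80
Per month = $5,719.80 / 12 = $476.65
Shortage spread = $509.04 ÷ 12 = $42.42/mo
New monthly escrow = $476.65 + $42.42 = $519.07

$519.07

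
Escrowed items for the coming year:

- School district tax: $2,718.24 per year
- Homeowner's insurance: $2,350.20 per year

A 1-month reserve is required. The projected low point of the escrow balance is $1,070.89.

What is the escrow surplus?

School district tax = $2,718.24/yr
Homeowner's insurance = $2,350.20/yr
Yearly total = $5,068.44
Per month = $5,068.44 / 12 = $422.37
Cushion = 1 × $422.37 = $422.37
Excess over cushion: $1,070.89 − $422.37 = $648.52

$648.52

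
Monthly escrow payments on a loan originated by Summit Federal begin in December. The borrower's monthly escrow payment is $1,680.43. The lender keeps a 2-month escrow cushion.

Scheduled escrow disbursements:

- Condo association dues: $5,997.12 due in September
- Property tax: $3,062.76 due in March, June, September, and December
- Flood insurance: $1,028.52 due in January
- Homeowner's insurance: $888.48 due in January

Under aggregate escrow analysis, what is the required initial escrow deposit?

$6,721.72

Cushion = 2 × $1,680.43 = $3,360.86
Trial balance (start $0, +$1,680.43 each month, − disbursements):
  Dec: +$1,680.43 − $3,062.76 → -$1,382.33
  Jan: +$1,680.43 − $1,917.00 → -$1,618.90
  Feb: +$1,680.43 → $61.53
  Mar: +$1,680.43 − $3,062.76 → -$1,320.80
  Apr: +$1,680.43 → $359.63
  May: +$1,680.43 → $2,040.06
  Jun: +$1,680.43 − $3,062.76 → $657.73
  Jul: +$1,680.43 → $2,338.16
  Aug: +$1,680.43 → $4,018.59
  Sep: +$1,680.43 − $9,059.88 → -$3,360.86
  Oct: +$1,680.43 → -$1,680.43
  Nov: +$1,680.43 → $0.00
Lowest trial balance = -$3,360.86 (Sep)
Initial deposit = cushion − low point = $3,360.86 − (-$3,360.86) = $6,721.72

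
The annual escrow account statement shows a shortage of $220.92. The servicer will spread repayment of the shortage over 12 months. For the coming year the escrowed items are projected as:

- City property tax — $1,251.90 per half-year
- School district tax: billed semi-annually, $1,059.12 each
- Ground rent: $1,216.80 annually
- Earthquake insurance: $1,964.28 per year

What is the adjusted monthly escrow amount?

City property tax = $1,251.90 × 2 = $2,503.80/yr
School district tax = $1,059.12 × 2 = $2,118.24/yr
Ground rent = $1,216.80/yr
Earthquake insurance = $1,964.28/yr
Annual escrow total = $2,503.80 + $2,118.24 + $1,216.80 + $1,964.28 = $7,803.12
Monthly = $7,803.12 ÷ 12 = $650.26
Monthly shortage recovery: $220.92 ÷ 12 = $18.41
Adjusted monthly = $650.26 + $18.41 = $668.67

$668.67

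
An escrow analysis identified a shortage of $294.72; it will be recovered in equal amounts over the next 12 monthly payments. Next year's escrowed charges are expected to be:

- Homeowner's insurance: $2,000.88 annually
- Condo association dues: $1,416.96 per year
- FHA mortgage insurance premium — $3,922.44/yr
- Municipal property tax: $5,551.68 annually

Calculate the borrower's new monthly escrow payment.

Homeowner's insurance = $2,000.88/yr
Condo association dues = $1,416.96/yr
FHA mortgage insurance premium = $3,922.44/yr
Municipal property tax = $5,551.68/yr
Annual escrow total = $2,000.88 + $1,416.96 + $3,922.44 + $5,551.68 = $12,891.96
Monthly = $12,891.96 / 12 = $1,074.33
Shortage spread = $294.72 / 12 = $24.56/mo
Adjusted monthly = $1,074.33 + $24.56 = $1,098.89

$1,098.89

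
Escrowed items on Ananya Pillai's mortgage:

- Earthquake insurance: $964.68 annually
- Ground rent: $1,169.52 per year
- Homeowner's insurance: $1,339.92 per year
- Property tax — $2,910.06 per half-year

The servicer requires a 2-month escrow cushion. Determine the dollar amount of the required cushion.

$1,549.04

Earthquake insurance — $964.68
Ground rent — $1,169.52
Homeowner's insurance — $1,339.92
Property tax — $2,910.06 × 2 = $5,820.12
Annual escrow total = $9,294.24
Base monthly escrow = $9,294.24 ÷ 12 = $774.52
Cushion = 2 × $774.52 = $1,549.04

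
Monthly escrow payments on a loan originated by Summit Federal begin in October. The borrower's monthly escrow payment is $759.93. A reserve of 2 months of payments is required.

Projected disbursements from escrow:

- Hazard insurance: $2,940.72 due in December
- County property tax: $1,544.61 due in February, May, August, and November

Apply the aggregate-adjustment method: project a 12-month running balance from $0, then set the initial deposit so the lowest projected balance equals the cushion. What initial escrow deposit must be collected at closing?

Cushion = 2 × $759.93 = $1,519.86
Trial balance (start $0, +$759.93 each month, − disbursements):
  Oct: +$759.93 → $759.93
  Nov: +$759.93 − $1,544.61 → -$24.75
  Dec: +$759.93 − $2,940.72 → -$2,205.54
  Jan: +$759.93 → -$1,445.61
  Feb: +$759.93 − $1,544.61 → -$2,230.29
  Mar: +$759.93 → -$1,470.36
  Apr: +$759.93 → -$710.43
  May: +$759.93 − $1,544.61 → -$1,495.11
  Jun: +$759.93 → -$735.18
  Jul: +$759.93 → $24.75
  Aug: +$759.93 − $1,544.61 → -$759.93
  Sep: +$759.93 → $0.00
Lowest trial balance = -$2,230.29 (Feb)
Initial deposit = cushion − low point = $1,519.86 − (-$2,230.29) = $3,750.15

$3,750.15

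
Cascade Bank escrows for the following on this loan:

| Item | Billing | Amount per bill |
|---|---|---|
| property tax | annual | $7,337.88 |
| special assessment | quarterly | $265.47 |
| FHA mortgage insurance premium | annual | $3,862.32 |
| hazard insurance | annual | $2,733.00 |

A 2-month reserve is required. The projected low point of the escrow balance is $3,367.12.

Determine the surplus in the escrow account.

Property tax = $7,337.88
Special assessment = $265.47 × 4 = $1,061.88
FHA mortgage insurance premium = $3,862.32
Hazard insurance = $2,733.00
Total per year = $14,995.08
Base monthly escrow = $14,995.08 / 12 = $1,249.59
Cushion = 2 × $1,249.59 = $2,499.18
Excess over cushion: $3,367.12 − $2,499.18 = $867.94

$867.94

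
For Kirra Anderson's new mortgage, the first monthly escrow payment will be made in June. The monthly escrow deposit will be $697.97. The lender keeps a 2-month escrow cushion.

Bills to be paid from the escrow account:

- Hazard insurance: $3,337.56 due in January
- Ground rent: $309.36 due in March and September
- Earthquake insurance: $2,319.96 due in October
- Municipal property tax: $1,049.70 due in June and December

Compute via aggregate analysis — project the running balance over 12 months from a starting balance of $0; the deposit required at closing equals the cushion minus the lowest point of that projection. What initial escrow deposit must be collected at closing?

$3,878.46

Cushion = 2 × $697.97 = $1,395.94
Trial balance (start $0, +$697.97 each month, − disbursements):
  Jun: +$697.97 − $1,049.70 → -$351.73
  Jul: +$697.97 → $346.24
  Aug: +$697.97 → $1,044.21
  Sep: +$697.97 − $309.36 → $1,432.82
  Oct: +$697.97 − $2,319.96 → -$189.17
  Nov: +$697.97 → $508.80
  Dec: +$697.97 − $1,049.70 → $157.07
  Jan: +$697.97 − $3,337.56 → -$2,482.52
  Feb: +$697.97 → -$1,784.55
  Mar: +$697.97 − $309.36 → -$1,395.94
  Apr: +$697.97 → -$697.97
  May: +$697.97 → $0.00
Lowest trial balance = -$2,482.52 (Jan)
Initial deposit = cushion − low point = $1,395.94 − (-$2,482.52) = $3,878.46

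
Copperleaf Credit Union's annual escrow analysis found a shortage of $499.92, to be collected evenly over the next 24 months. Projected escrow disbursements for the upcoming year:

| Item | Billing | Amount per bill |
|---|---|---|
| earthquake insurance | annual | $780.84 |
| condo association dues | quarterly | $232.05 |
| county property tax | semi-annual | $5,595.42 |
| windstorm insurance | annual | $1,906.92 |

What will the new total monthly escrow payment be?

Earthquake insurance: $780.84
Condo association dues: $232.05 × 4 = $928.20
County property tax: $5,595.42 × 2 = $11,190.84
Windstorm insurance: $1,906.92
Total per year = $780.84 + $928.20 + $11,190.84 + $1,906.92 = $14,806.80
Monthly escrow = $14,806.80 / 12 = $1,233.90
Shortage per month = $499.92 ÷ 24 = $20.83
Adjusted monthly = $1,233.90 + $20.83 = $1,254.73

$1,254.73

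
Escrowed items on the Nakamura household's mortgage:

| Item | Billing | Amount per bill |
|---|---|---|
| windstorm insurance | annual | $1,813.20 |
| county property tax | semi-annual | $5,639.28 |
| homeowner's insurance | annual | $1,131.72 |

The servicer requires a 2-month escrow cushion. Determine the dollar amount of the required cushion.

Windstorm insurance — $1,813.20
County property tax — $5,639.28 × 2 = $11,278.56
Homeowner's insurance — $1,131.72
Total per year = $1,813.20 + $11,278.56 + $1,131.72 = $14,223.48
Monthly = $14,223.48 / 12 = $1,185.29
Reserve = 2 × $1,185.29 = $2,370.58

$2,370.58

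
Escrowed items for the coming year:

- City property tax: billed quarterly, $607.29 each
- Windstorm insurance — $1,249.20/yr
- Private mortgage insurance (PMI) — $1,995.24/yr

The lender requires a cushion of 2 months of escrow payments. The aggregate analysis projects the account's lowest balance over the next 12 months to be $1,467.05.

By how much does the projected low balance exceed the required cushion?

City property tax — $607.29 × 4 = $2,429.16
Windstorm insurance — $1,249.20
Private mortgage insurance (PMI) — $1,995.24
Combined annual = $2,429.16 + $1,249.20 + $1,995.24 = $5,673.60
Monthly escrow = $5,673.60 / 12 = $472.80
Cushion = 2 × $472.80 = $945.60
Excess over cushion: $1,467.05 − $945.60 = $521.45

$521.45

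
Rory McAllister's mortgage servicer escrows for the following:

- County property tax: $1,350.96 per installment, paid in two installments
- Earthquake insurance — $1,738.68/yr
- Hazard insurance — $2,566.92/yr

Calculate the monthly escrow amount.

$583.96

County property tax = $1,350.96 × 2 = $2,701.92
Earthquake insurance = $1,738.68
Hazard insurance = $2,566.92
Total per year = $2,701.92 + $1,738.68 + $2,566.92 = $7,007.52
Monthly = $7,007.52 ÷ 12 = $583.96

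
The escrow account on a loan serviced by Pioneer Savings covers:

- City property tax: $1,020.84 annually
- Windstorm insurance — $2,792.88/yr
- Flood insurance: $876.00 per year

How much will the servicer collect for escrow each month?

$390.81

City property tax: $1,020.84
Windstorm insurance: $2,792.88
Flood insurance: $876.00
Total annual escrow = $1,020.84 + $2,792.88 + $876.00 = $4,689.72
Per month = $4,689.72 / 12 = $390.81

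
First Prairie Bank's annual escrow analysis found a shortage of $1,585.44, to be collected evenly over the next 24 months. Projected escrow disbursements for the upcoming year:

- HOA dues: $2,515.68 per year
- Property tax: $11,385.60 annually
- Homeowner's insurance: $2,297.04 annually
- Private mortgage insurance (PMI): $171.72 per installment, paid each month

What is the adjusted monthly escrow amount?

HOA dues = $2,515.68 per year
Property tax = $11,385.60 per year
Homeowner's insurance = $2,297.04 per year
Private mortgage insurance (PMI) = $171.72 × 12 = $2,060.64 per year
Combined annual = $2,515.68 + $11,385.60 + $2,297.04 + $2,060.64 = $18,258.96
Base monthly escrow = $18,258.96 ÷ 12 = $1,521.58
Shortage spread = $1,585.44 ÷ 24 = $66.06/mo
Adjusted monthly = $1,521.58 + $66.06 = $1,587.64

$1,587.64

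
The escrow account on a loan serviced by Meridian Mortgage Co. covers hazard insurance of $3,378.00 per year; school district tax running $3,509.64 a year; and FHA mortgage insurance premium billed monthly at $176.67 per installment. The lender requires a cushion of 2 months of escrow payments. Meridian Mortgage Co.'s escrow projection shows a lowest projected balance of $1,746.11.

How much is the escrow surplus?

$244.83

Hazard insurance: $3,378.00
School district tax: $3,509.64
FHA mortgage insurance premium: $176.67 × 12 = $2,120.04
Total annual escrow = $3,378.00 + $3,509.64 + $2,120.04 = $9,007.68
Monthly escrow = $9,007.68 ÷ 12 = $750.64
Required cushion = 2 × $750.64 = $1,501.28
Excess over cushion: $1,746.11 − $1,501.28 = $244.83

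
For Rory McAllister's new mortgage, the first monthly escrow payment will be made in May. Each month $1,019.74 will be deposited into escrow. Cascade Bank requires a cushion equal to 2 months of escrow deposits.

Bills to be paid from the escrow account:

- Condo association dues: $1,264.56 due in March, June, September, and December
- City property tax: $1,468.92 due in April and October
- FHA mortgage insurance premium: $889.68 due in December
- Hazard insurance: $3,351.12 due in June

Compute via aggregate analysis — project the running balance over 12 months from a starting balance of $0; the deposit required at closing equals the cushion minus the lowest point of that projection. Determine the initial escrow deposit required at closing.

$4,615.68

Cushion = 2 × $1,019.74 = $2,039.48
Trial balance (start $0, +$1,019.74 each month, − disbursements):
  May: +$1,019.74 → $1,019.74
  Jun: +$1,019.74 − $4,615.68 → -$2,576.20
  Jul: +$1,019.74 → -$1,556.46
  Aug: +$1,019.74 → -$536.72
  Sep: +$1,019.74 − $1,264.56 → -$781.54
  Oct: +$1,019.74 − $1,468.92 → -$1,230.72
  Nov: +$1,019.74 → -$210.98
  Dec: +$1,019.74 − $2,154.24 → -$1,345.48
  Jan: +$1,019.74 → -$325.74
  Feb: +$1,019.74 → $694.00
  Mar: +$1,019.74 − $1,264.56 → $449.18
  Apr: +$1,019.74 − $1,468.92 → $0.00
Lowest trial balance = -$2,576.20 (Jun)
Initial deposit = cushion − low point = $2,039.48 − (-$2,576.20) = $4,615.68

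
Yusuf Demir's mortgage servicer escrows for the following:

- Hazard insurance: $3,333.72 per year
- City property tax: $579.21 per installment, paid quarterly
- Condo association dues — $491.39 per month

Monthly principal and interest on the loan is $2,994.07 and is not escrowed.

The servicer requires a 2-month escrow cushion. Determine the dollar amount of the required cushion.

Hazard insurance — $3,333.72
City property tax — $579.21 × 4 = $2,316.84
Condo association dues — $491.39 × 12 = $5,896.68
Total annual escrow = $3,333.72 + $2,316.84 + $5,896.68 = $11,547.24
Base monthly escrow = $11,547.24 ÷ 12 = $962.27
Cushion = 2 × $962.27 = $1,924.54

$1,924.54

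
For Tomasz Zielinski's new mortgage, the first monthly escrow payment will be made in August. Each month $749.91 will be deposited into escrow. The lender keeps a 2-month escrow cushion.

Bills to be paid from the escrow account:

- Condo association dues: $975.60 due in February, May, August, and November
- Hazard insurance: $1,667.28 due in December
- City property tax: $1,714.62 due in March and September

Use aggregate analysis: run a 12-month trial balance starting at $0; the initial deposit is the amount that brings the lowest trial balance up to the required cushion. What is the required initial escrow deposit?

$3,523.86

Cushion = 2 × $749.91 = $1,499.82
Trial balance (start $0, +$749.91 each month, − disbursements):
  Aug: +$749.91 − $975.60 → -$225.69
  Sep: +$749.91 − $1,714.62 → -$1,190.40
  Oct: +$749.91 → -$440.49
  Nov: +$749.91 − $975.60 → -$666.18
  Dec: +$749.91 − $1,667.28 → -$1,583.55
  Jan: +$749.91 → -$833.64
  Feb: +$749.91 − $975.60 → -$1,059.33
  Mar: +$749.91 − $1,714.62 → -$2,024.04
  Apr: +$749.91 → -$1,274.13
  May: +$749.91 − $975.60 → -$1,499.82
  Jun: +$749.91 → -$749.91
  Jul: +$749.91 → $0.00
Lowest trial balance = -$2,024.04 (Mar)
Initial deposit = cushion − low point = $1,499.82 − (-$2,024.04) = $3,523.86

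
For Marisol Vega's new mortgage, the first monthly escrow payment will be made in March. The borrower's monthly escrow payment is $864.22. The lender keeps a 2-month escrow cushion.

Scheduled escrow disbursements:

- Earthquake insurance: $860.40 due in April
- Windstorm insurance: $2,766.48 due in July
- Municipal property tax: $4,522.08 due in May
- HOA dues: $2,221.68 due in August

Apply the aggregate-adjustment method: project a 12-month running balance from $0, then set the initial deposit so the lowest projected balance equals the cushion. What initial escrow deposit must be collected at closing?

$6,913.76

Cushion = 2 × $864.22 = $1,728.44
Trial balance (start $0, +$864.22 each month, − disbursements):
  Mar: +$864.22 → $864.22
  Apr: +$864.22 − $860.40 → $868.04
  May: +$864.22 − $4,522.08 → -$2,789.82
  Jun: +$864.22 → -$1,925.60
  Jul: +$864.22 − $2,766.48 → -$3,827.86
  Aug: +$864.22 − $2,221.68 → -$5,185.32
  Sep: +$864.22 → -$4,321.10
  Oct: +$864.22 → -$3,456.88
  Nov: +$864.22 → -$2,592.66
  Dec: +$864.22 → -$1,728.44
  Jan: +$864.22 → -$864.22
  Feb: +$864.22 → $0.00
Lowest trial balance = -$5,185.32 (Aug)
Initial deposit = cushion − low point = $1,728.44 − (-$5,185.32) = $6,913.76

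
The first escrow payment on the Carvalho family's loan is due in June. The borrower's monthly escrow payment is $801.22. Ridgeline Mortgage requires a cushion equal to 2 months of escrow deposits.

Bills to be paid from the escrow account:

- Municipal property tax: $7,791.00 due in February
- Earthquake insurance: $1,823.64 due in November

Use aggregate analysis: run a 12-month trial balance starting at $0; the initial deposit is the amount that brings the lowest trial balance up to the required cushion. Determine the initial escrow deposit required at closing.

$4,006.10

Cushion = 2 × $801.22 = $1,602.44
Trial balance (start $0, +$801.22 each month, − disbursements):
  Jun: +$801.22 → $801.22
  Jul: +$801.22 → $1,602.44
  Aug: +$801.22 → $2,403.66
  Sep: +$801.22 → $3,204.88
  Oct: +$801.22 → $4,006.10
  Nov: +$801.22 − $1,823.64 → $2,983.68
  Dec: +$801.22 → $3,784.90
  Jan: +$801.22 → $4,586.12
  Feb: +$801.22 − $7,791.00 → -$2,403.66
  Mar: +$801.22 → -$1,602.44
  Apr: +$801.22 → -$801.22
  May: +$801.22 → $0.00
Lowest trial balance = -$2,403.66 (Feb)
Initial deposit = cushion − low point = $1,602.44 − (-$2,403.66) = $4,006.10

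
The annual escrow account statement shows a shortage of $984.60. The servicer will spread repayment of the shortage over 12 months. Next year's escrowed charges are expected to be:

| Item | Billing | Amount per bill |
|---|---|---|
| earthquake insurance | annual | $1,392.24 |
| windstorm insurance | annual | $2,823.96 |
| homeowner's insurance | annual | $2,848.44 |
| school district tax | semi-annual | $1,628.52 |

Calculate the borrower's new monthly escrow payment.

Earthquake insurance = $1,392.24 per year
Windstorm insurance = $2,823.96 per year
Homeowner's insurance = $2,848.44 per year
School district tax = $1,628.52 × 2 = $3,257.04 per year
Yearly total = $1,392.24 + $2,823.96 + $2,848.44 + $3,257.04 = $10,321.68
Monthly = $10,321.68 / 12 = $860.14
Monthly shortage recovery: $984.60 / 12 = $82.05
New monthly escrow = $860.14 + $82.05 = $942.19

$942.19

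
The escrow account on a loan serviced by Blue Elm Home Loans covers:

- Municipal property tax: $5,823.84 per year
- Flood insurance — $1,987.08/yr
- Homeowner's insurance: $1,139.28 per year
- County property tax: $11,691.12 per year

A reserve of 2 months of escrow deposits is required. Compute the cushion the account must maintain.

Municipal property tax: $5,823.84 annually
Flood insurance: $1,987.08 annually
Homeowner's insurance: $1,139.28 annually
County property tax: $11,691.12 annually
Total annual escrow = $5,823.84 + $1,987.08 + $1,139.28 + $11,691.12 = $20,641.32
Monthly = $20,641.32 ÷ 12 = $1,720.11
Reserve = 2 × $1,720.11 = $3,440.22

$3,440.22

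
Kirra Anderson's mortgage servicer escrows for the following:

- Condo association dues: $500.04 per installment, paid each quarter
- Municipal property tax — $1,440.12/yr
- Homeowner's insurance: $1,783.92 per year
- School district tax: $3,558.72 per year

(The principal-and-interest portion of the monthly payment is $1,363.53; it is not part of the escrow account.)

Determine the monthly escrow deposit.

Condo association dues: $500.04 × 4 = $2,000.16/yr
Municipal property tax: $1,440.12/yr
Homeowner's insurance: $1,783.92/yr
School district tax: $3,558.72/yr
Total annual escrow = $8,782.92
Monthly escrow = $8,782.92 / 12 = $731.91

$731.91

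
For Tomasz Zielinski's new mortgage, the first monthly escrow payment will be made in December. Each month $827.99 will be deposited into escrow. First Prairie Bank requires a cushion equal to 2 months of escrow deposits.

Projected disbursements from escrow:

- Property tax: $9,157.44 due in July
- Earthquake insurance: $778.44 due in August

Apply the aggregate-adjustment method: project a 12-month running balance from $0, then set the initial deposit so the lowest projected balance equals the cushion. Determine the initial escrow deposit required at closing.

Cushion = 2 × $827.99 = $1,655.98
Trial balance (start $0, +$827.99 each month, − disbursements):
  Dec: +$827.99 → $827.99
  Jan: +$827.99 → $1,655.98
  Feb: +$827.99 → $2,483.97
  Mar: +$827.99 → $3,311.96
  Apr: +$827.99 → $4,139.95
  May: +$827.99 → $4,967.94
  Jun: +$827.99 → $5,795.93
  Jul: +$827.99 − $9,157.44 → -$2,533.52
  Aug: +$827.99 − $778.44 → -$2,483.97
  Sep: +$827.99 → -$1,655.98
  Oct: +$827.99 → -$827.99
  Nov: +$827.99 → $0.00
Lowest trial balance = -$2,533.52 (Jul)
Initial deposit = cushion − low point = $1,655.98 − (-$2,533.52) = $4,189.50

$4,189.50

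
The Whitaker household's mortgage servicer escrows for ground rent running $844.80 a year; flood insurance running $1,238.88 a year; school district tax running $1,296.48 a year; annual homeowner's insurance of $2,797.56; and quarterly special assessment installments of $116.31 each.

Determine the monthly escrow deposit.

$553.58

Ground rent — $844.80 annually
Flood insurance — $1,238.88 annually
School district tax — $1,296.48 annually
Homeowner's insurance — $2,797.56 annually
Special assessment — $116.31 × 4 = $465.24 annually
Yearly total = $844.80 + $1,238.88 + $1,296.48 + $2,797.56 + $465.24 = $6,642.96
Monthly escrow = $6,642.96 / 12 = $553.58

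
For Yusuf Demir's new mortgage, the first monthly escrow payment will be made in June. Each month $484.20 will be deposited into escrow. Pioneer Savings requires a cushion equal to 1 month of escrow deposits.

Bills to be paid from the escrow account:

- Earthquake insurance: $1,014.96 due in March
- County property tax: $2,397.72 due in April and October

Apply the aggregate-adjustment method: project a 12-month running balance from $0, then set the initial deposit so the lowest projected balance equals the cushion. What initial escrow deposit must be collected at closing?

$968.40

Cushion = 1 × $484.20 = $484.20
Trial balance (start $0, +$484.20 each month, − disbursements):
  Jun: +$484.20 → $484.20
  Jul: +$484.20 → $968.40
  Aug: +$484.20 → $1,452.60
  Sep: +$484.20 → $1,936.80
  Oct: +$484.20 − $2,397.72 → $23.28
  Nov: +$484.20 → $507.48
  Dec: +$484.20 → $991.68
  Jan: +$484.20 → $1,475.88
  Feb: +$484.20 → $1,960.08
  Mar: +$484.20 − $1,014.96 → $1,429.32
  Apr: +$484.20 − $2,397.72 → -$484.20
  May: +$484.20 → $0.00
Lowest trial balance = -$484.20 (Apr)
Initial deposit = cushion − low point = $484.20 − (-$484.20) = $968.40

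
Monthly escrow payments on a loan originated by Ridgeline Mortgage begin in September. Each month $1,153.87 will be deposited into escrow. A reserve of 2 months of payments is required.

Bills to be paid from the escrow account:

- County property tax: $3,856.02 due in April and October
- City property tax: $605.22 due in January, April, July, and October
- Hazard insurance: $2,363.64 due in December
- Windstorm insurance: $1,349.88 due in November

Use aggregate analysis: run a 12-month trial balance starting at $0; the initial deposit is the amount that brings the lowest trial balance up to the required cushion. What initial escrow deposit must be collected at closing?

$6,318.00

Cushion = 2 × $1,153.87 = $2,307.74
Trial balance (start $0, +$1,153.87 each month, − disbursements):
  Sep: +$1,153.87 → $1,153.87
  Oct: +$1,153.87 − $4,461.24 → -$2,153.50
  Nov: +$1,153.87 − $1,349.88 → -$2,349.51
  Dec: +$1,153.87 − $2,363.64 → -$3,559.28
  Jan: +$1,153.87 − $605.22 → -$3,010.63
  Feb: +$1,153.87 → -$1,856.76
  Mar: +$1,153.87 → -$702.89
  Apr: +$1,153.87 − $4,461.24 → -$4,010.26
  May: +$1,153.87 → -$2,856.39
  Jun: +$1,153.87 → -$1,702.52
  Jul: +$1,153.87 − $605.22 → -$1,153.87
  Aug: +$1,153.87 → $0.00
Lowest trial balance = -$4,010.26 (Apr)
Initial deposit = cushion − low point = $2,307.74 − (-$4,010.26) = $6,318.00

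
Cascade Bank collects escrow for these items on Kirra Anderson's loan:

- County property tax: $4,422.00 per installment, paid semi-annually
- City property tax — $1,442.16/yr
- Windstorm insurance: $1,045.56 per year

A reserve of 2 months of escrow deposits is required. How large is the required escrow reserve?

$1,888.62

County property tax — $4,422.00 × 2 = $8,844.00/yr
City property tax — $1,442.16/yr
Windstorm insurance — $1,045.56/yr
Total annual escrow = $8,844.00 + $1,442.16 + $1,045.56 = $11,331.72
Monthly = $11,331.72 ÷ 12 = $944.31
Required cushion = 2 × $944.31 = $1,888.62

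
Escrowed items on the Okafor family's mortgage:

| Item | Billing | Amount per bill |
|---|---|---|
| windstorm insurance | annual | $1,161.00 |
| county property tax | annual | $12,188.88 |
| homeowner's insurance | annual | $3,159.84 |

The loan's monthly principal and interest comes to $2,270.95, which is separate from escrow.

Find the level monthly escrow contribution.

$1,375.81

Windstorm insurance: $1,161.00/yr
County property tax: $12,188.88/yr
Homeowner's insurance: $3,159.84/yr
Total per year = $1,161.00 + $12,188.88 + $3,159.84 = $16,509.72
Monthly escrow = $16,509.72 ÷ 12 = $1,375.81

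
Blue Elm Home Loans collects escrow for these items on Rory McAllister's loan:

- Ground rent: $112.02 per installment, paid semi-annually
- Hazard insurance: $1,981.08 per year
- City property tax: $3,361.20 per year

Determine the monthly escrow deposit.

$463.86

Ground rent = $112.02 × 2 = $224.04/yr
Hazard insurance = $1,981.08/yr
City property tax = $3,361.20/yr
Combined annual = $5,566.32
Monthly escrow = $5,566.32 ÷ 12 = $463.86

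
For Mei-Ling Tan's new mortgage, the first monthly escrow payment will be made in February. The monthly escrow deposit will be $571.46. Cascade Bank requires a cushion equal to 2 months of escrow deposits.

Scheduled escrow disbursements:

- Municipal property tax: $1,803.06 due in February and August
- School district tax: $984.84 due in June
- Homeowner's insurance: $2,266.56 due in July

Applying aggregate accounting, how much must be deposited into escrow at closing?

Cushion = 2 × $571.46 = $1,142.92
Trial balance (start $0, +$571.46 each month, − disbursements):
  Feb: +$571.46 − $1,803.06 → -$1,231.60
  Mar: +$571.46 → -$660.14
  Apr: +$571.46 → -$88.68
  May: +$571.46 → $482.78
  Jun: +$571.46 − $984.84 → $69.40
  Jul: +$571.46 − $2,266.56 → -$1,625.70
  Aug: +$571.46 − $1,803.06 → -$2,857.30
  Sep: +$571.46 → -$2,285.84
  Oct: +$571.46 → -$1,714.38
  Nov: +$571.46 → -$1,142.92
  Dec: +$571.46 → -$571.46
  Jan: +$571.46 → $0.00
Lowest trial balance = -$2,857.30 (Aug)
Initial deposit = cushion − low point = $1,142.92 − (-$2,857.30) = $4,000.22

$4,000.22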